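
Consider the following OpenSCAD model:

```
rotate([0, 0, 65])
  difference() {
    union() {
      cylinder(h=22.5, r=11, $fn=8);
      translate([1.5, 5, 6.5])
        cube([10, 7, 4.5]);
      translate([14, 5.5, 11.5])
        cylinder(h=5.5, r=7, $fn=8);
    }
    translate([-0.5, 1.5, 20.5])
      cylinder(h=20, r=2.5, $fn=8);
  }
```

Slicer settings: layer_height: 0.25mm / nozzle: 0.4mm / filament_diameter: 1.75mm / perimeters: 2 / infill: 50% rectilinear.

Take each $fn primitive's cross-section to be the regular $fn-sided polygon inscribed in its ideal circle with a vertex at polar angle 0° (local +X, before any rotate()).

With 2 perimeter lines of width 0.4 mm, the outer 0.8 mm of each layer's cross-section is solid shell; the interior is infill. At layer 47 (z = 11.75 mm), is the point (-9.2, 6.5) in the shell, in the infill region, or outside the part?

outside

At z = 11.75 mm: the r=11 cylinder gives a regular 8-gon of circumradius 11 (constant along its height); the cube at (1.5, 5) does not reach this height (z outside [6.5, 11]); the r=7 cylinder at (14, 5.5) contributes a regular 8-gon of circumradius 7; Taking the union: the regions partially overlap (shared area 11.02 mm²), so overlapping operands fuse into one piece — 1 connected region; the cylinder at (-0.5, 1.5) is not intersected at this z (z outside [20.5, 40.5]); Subtracting the remaining from the first: none of the subtracted shapes is present at this height, so the result so far is unchanged — 1 connected region; (rotated 65° about Z; rotation is an isometry so areas/perimeters/island counts are preserved). Overall, the cross-section is a single solid region. Undo the 65° rotation: the query point maps to (2.003, 11.085) in the un-rotated model frame. The nearest boundary edge runs (0.00, 11.00)→(7.78, 7.78); distance from the point to it = 0.85 mm. The point is not inside any of the regions above, so it lies outside the cross-section (0.85 mm from the nearest boundary).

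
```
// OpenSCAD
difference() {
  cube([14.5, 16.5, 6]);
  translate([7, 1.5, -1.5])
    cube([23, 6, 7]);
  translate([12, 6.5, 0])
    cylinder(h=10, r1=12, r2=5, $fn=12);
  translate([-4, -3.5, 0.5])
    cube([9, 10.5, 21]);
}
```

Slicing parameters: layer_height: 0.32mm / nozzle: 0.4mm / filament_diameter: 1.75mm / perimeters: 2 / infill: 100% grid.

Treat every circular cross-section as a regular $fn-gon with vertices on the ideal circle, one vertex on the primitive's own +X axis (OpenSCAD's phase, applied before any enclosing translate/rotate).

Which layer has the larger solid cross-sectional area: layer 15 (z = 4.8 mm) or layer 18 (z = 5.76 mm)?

Layer 15 (z = 4.8): the 14.5×16.5 cube contributes its full rectangle (area 239.25 mm²); the cube at (7, 1.5) is present — its section is the full 23×6 rectangle (area 138.00 mm²); the cone at (12, 6.5): at t=0.480 of its height the radius interpolates to r₁+(r₂−r₁)t = 8.640, giving a regular 12-gon of that circumradius (area = (12/2)·8.640²·sin(360°/12) = 223.95 mm²); the cube at (-4, -3.5) is present — its section is the full 9×10.5 rectangle (area 94.50 mm²); Subtracting the remaining from the first: starting from the 14.5×16.5 cube (239.25 mm²), the 23×6 cube at (7, 1.5) partially overlaps it — only the 45.00 mm² overlap (of its 138.00 mm²) is removed, clipping the outline; the cone at (12, 6.5) partially overlaps it — only the 96.76 mm² overlap (of its 223.95 mm²) is removed, clipping the outline; the 9×10.5 cube at (-4, -3.5) partially overlaps it — only the 29.51 mm² overlap (of its 94.50 mm²) is removed, clipping the outline — area = 67.98 mm². So its area = 67.98 mm². Layer 18 (z = 5.76): the cube is present — its section is the full 14.5×16.5 rectangle (area 239.25 mm²); the cube at (7, 1.5) is absent (z outside [-1.5, 5.5]); the cone at (12, 6.5) contributes a regular 12-gon of circumradius 7.968 (interpolated between r1=12 and r2=5 at t=0.576) (area = (12/2)·7.968²·sin(360°/12) = 190.47 mm²); the cube at (-4, -3.5) is present — its section is the full 9×10.5 rectangle (area 94.50 mm²); Taking the first minus the rest: starting from the 14.5×16.5 cube (239.25 mm²), the cone at (12, 6.5) partially overlaps it — only the 126.76 mm² overlap (of its 190.47 mm²) is removed, clipping the outline; the 9×10.5 cube at (-4, -3.5) partially overlaps it — only the 32.80 mm² overlap (of its 94.50 mm²) is removed, clipping the outline — area = 79.69 mm². So its area = 79.69 mm². Layer 18 is larger (79.69 vs 67.98 mm²).

layer 18 (z = 5.76 mm)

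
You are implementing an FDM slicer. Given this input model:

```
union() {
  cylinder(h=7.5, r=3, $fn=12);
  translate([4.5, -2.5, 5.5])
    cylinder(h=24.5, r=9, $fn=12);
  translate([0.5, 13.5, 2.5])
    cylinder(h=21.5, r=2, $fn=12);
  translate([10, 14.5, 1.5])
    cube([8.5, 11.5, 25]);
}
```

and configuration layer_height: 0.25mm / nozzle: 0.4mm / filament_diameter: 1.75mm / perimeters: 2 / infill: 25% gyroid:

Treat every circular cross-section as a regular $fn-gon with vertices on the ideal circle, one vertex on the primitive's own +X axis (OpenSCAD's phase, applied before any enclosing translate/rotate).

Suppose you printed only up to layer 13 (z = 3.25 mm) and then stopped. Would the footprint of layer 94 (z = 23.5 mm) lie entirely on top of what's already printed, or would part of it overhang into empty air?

part overhangs

Compare the two slices. At z = 3.25: the cylinder: section is a regular 12-gon, circumradius r=3 (area = (12/2)·3.000²·sin(360°/12) = 27.00 mm²); the cylinder at (4.5, -2.5) does not reach this height (z outside [5.5, 30]); the r=2 cylinder at (0.5, 13.5) contributes a regular 12-gon of circumradius 2 (area = (12/2)·2.000²·sin(360°/12) = 12.00 mm²); the 8.5×11.5 cube at (10, 14.5) contributes its full rectangle (area 97.75 mm²); Taking the union: the 3 present regions are separate (no shared area or edge), so areas and boundary lengths simply add and each stays a separate island — area = 136.75 mm². At z = 23.5: the cylinder is absent (z outside [0, 7.5]); the cylinder at (4.5, -2.5): section is a regular 12-gon, circumradius r=9 (area = (12/2)·9.000²·sin(360°/12) = 243.00 mm²); the cylinder at (0.5, 13.5): section is a regular 12-gon, circumradius r=2 (area = (12/2)·2.000²·sin(360°/12) = 12.00 mm²); the cube at (10, 14.5) is present — its section is the full 8.5×11.5 rectangle (area 97.75 mm²); Taking the union: the 3 present regions are separate (no shared area or edge), so areas and boundary lengths simply add and each stays a separate island — area = 352.75 mm². Checking containment: at z = 23.5 the cross-section extends beyond the z = 3.25 cross-section by about 216.00 mm².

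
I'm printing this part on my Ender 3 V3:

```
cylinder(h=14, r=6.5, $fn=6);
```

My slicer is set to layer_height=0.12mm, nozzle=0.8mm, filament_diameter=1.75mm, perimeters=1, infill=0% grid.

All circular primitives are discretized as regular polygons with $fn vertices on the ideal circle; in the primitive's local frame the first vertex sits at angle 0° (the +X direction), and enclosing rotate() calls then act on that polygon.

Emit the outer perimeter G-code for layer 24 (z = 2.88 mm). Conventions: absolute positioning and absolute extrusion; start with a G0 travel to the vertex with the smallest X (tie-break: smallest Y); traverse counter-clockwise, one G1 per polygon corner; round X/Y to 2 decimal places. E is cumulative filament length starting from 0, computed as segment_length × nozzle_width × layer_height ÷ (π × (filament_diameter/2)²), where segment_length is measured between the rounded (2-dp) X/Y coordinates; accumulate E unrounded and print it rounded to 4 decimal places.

G0 X-6.50 Y0.00 Z2.88
G1 X-3.25 Y-5.63 E0.2595
G1 X3.25 Y-5.63 E0.5189
G1 X6.50 Y0.00 E0.7783
G1 X3.25 Y5.63 E1.0378
G1 X-3.25 Y5.63 E1.2972
G1 X-6.50 Y0.00 E1.5567

At z = 2.88 mm: the cylinder: section is a regular 6-gon, circumradius r=6.5. The outline is a single polygon with 6 vertices. Extrusion per mm of travel: 0.8 × 0.12 / (π × 0.875²) = 0.039912. Accumulating E over each segment gives final E = 1.5567.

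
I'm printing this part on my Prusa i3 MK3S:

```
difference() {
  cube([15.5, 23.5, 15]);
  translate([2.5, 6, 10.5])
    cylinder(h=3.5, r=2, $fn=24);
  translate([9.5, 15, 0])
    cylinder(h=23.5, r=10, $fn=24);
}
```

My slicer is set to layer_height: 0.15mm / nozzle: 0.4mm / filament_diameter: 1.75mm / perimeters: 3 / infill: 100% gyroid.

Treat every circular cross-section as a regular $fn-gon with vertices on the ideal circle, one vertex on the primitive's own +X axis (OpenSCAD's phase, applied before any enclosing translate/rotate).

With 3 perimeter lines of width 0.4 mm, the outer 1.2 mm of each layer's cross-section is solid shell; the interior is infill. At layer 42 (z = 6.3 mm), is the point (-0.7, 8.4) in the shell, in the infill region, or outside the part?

At z = 6.3 mm: the 15.5×23.5 cube contributes its full rectangle; the cylinder at (2.5, 6) is absent (z outside [10.5, 14]); the cylinder at (9.5, 15): section is a regular 24-gon, circumradius r=10; Subtracting the remaining from the first: starting from the 15.5×23.5 cube, the r=10 cylinder at (9.5, 15) partially overlaps it — only the 255.04 mm² overlap (of its 310.58 mm²) is removed, clipping the outline — 3 connected regions. Overall, the cross-section has 3 separate islands. The nearest boundary edge runs (0.00, 0.00)→(0.00, 12.03); distance from the point to it = 0.70 mm. The point is not inside any of the regions above, so it lies outside the cross-section (0.70 mm from the nearest boundary).

outside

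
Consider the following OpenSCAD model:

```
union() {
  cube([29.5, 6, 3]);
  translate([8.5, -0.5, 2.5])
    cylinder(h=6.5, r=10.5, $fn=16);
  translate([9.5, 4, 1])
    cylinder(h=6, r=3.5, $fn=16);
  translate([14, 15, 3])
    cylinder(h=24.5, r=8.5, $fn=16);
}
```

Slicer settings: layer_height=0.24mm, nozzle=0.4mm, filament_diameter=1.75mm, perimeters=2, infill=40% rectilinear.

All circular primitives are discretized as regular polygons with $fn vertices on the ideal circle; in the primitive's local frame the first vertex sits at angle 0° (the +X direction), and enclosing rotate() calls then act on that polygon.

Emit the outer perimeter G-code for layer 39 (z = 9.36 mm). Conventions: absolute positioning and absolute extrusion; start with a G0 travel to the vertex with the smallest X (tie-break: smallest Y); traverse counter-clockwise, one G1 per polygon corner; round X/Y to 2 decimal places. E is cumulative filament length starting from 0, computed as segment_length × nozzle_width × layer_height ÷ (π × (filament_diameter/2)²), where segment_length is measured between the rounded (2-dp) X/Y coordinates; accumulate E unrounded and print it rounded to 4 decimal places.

G0 X5.50 Y15.00 Z9.36
G1 X6.15 Y11.75 E0.1323
G1 X7.99 Y8.99 E0.2647
G1 X10.75 Y7.15 E0.3971
G1 X14.00 Y6.50 E0.5294
G1 X17.25 Y7.15 E0.6616
G1 X20.01 Y8.99 E0.7940
G1 X21.85 Y11.75 E0.9264
G1 X22.50 Y15.00 E1.0587
G1 X21.85 Y18.25 E1.1910
G1 X20.01 Y21.01 E1.3234
G1 X17.25 Y22.85 E1.4558
G1 X14.00 Y23.50 E1.5881
G1 X10.75 Y22.85 E1.7203
G1 X7.99 Y21.01 E1.8527
G1 X6.15 Y18.25 E1.9851
G1 X5.50 Y15.00 E2.1174

At z = 9.36 mm: the cube is absent (z outside [0, 3]); the cylinder at (8.5, -0.5) does not reach this height (z outside [2.5, 9]); the cylinder at (9.5, 4) is not intersected at this z (z outside [1, 7]); the r=8.5 cylinder at (14, 15) contributes a regular 16-gon of circumradius 8.5; Combining (union): only the r=8.5 cylinder at (14, 15) is present, so the union is just that shape — 1 connected region. The outline is a single polygon with 16 vertices. Extrusion per mm of travel: 0.4 × 0.24 / (π × 0.875²) = 0.039912. Accumulating E over each segment gives final E = 2.1174.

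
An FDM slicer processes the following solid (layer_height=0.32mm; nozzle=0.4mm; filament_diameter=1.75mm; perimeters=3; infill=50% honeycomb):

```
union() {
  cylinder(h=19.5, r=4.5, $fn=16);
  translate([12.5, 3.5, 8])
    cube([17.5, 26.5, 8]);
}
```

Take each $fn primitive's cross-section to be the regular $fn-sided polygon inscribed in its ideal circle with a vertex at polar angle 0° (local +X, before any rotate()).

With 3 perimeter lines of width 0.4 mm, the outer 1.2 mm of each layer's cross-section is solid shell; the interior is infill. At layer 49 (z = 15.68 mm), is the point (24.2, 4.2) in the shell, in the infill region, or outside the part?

At z = 15.68 mm: the cylinder: section is a regular 16-gon, circumradius r=4.5; the cube at (12.5, 3.5) (footprint 17.5×26.5) is included at this height; Taking the union: the 2 present regions are separate (no shared area or edge), so areas and boundary lengths simply add and each stays a separate island — 2 connected regions. Overall, the cross-section has 2 separate islands. The nearest boundary edge runs (30.00, 3.50)→(12.50, 3.50); distance from the point to it = 0.70 mm. (Shell/infill is judged within the island containing the point — the largest one.) The point is inside the cross-section, 0.70 mm from the nearest boundary — within the 1.2 mm shell band (3 × 0.4).

shell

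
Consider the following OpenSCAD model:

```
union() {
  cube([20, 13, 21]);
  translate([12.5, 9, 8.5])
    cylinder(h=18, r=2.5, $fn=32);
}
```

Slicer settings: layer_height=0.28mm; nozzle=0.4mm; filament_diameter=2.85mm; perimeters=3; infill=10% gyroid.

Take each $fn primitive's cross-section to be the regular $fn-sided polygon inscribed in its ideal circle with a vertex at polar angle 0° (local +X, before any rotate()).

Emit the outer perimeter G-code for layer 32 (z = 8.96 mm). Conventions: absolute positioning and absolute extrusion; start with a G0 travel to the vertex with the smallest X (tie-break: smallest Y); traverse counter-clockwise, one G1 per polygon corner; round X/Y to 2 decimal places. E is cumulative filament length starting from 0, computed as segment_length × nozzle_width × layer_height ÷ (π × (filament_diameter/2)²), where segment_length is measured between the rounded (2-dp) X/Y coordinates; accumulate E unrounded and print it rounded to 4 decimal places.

At z = 8.96 mm: the cube is present — its section is the full 20×13 rectangle; the cylinder at (12.5, 9): section is a regular 32-gon, circumradius r=2.5; Merging all regions: the r=2.5 cylinder at (12.5, 9) lies entirely inside the 20×13 cube, so the union is just the 20×13 cube — 1 connected region. The outline is a single polygon with 4 vertices. Extrusion per mm of travel: 0.4 × 0.28 / (π × 1.425²) = 0.017557. Accumulating E over each segment gives final E = 1.1587.

G0 X0.00 Y0.00 Z8.96
G1 X20.00 Y0.00 E0.3511
G1 X20.00 Y13.00 E0.5794
G1 X0.00 Y13.00 E0.9305
G1 X0.00 Y0.00 E1.1587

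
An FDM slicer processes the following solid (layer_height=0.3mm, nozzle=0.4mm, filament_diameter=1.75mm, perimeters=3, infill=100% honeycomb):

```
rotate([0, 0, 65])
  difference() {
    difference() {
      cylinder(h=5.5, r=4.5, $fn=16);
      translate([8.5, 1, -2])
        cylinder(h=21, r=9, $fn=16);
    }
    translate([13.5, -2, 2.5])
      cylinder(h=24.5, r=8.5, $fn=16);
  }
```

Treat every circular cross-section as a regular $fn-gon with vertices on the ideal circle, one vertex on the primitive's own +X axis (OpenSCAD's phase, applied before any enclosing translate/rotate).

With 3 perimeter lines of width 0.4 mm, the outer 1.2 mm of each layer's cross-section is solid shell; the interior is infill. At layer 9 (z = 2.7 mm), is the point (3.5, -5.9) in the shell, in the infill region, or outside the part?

At z = 2.7 mm: the r=4.5 cylinder gives a regular 16-gon of circumradius 4.5 (constant along its height); the r=9 cylinder at (8.5, 1) gives a regular 16-gon of circumradius 9 (constant along its height); After the difference (first − rest): starting from the r=4.5 cylinder, the r=9 cylinder at (8.5, 1) partially overlaps it — only the 30.50 mm² overlap (of its 247.98 mm²) is removed, clipping the outline — 1 connected region; the cylinder at (13.5, -2): section is a regular 16-gon, circumradius r=8.5; After the difference (first − rest): starting from that combined region, the r=8.5 cylinder at (13.5, -2) misses the remaining region (no effect) — 1 connected region; (rotated 65° about Z; rotation is an isometry so areas/perimeters/island counts are preserved). Overall, the cross-section is a single solid region. Undo the 65° rotation: the query point maps to (-3.868, -5.666) in the un-rotated model frame. The nearest boundary edge runs (-1.72, -4.16)→(-3.18, -3.18); distance from the point to it = 2.45 mm. The point is not inside any of the regions above, so it lies outside the cross-section (2.45 mm from the nearest boundary).

outside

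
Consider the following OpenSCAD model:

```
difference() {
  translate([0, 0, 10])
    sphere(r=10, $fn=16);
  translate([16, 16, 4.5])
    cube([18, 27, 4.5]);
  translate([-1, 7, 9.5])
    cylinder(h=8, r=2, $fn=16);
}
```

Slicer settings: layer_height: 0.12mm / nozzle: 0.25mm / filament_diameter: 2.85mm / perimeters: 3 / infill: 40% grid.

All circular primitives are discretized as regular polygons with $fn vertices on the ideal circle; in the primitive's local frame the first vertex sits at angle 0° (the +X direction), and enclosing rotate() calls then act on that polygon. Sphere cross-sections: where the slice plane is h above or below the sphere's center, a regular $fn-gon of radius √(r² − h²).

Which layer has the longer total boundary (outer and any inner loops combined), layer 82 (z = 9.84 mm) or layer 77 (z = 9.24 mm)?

Layer 82 (z = 9.84): the sphere: section is a regular 16-gon, circumradius = √(r²−h²) = √(10²−0.16²) = 9.999 (perimeter = 2·16·9.999·sin(180°/16) = 62.42 mm); the cube at (16, 16) is absent (z outside [4.5, 9]); the r=2 cylinder at (-1, 7) contributes a regular 16-gon of circumradius 2 (perimeter = 2·16·2.000·sin(180°/16) = 12.49 mm); After the difference (first − rest): starting from the r=10 sphere, the r=2 cylinder at (-1, 7) lies wholly inside it (removes its full 12.25 mm² and its 12.49 mm outline becomes a hole wall) — boundary (outer + 1 inner loop) = 74.91 mm. So its perimeter = 74.91 mm. Layer 77 (z = 9.24): the r=10 sphere contributes a regular 16-gon of circumradius √(10²−0.76²) = 9.971 (perimeter = 2·16·9.971·sin(180°/16) = 62.25 mm); the cube at (16, 16) does not reach this height (z outside [4.5, 9]); the cylinder at (-1, 7) is absent (z outside [9.5, 17.5]); Subtracting the remaining from the first: none of the subtracted shapes is present at this height, so the r=10 sphere is unchanged — boundary = 62.25 mm. So its perimeter = 62.25 mm. Layer 82 is larger (74.91 vs 62.25 mm).

layer 82 (z = 9.84 mm)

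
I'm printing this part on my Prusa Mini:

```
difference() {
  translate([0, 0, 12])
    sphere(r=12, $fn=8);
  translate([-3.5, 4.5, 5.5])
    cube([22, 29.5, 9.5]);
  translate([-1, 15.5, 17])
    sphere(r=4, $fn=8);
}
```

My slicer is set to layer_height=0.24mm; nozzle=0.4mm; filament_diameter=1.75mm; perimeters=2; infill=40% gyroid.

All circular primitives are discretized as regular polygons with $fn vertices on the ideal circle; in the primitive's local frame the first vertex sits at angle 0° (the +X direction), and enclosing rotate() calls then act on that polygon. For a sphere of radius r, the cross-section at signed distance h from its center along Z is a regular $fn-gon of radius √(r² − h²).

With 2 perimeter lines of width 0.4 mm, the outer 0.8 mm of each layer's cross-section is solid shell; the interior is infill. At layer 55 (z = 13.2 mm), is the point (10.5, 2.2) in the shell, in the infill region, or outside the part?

At z = 13.2 mm: the r=12 sphere contributes a regular 8-gon of circumradius √(12²−1.2²) = 11.940; the 22×29.5 cube at (-3.5, 4.5) contributes its full rectangle; the r=4 sphere at (-1, 15.5) slices to a regular 8-gon of circumradius 1.249 (√(r²−h²) with h=3.8 from center); After the difference (first − rest): starting from the r=12 sphere, the 22×29.5 cube at (-3.5, 4.5) partially overlaps it — only the 74.77 mm² overlap (of its 649.00 mm²) is removed, clipping the outline; the r=4 sphere at (-1, 15.5) misses the remaining region (no effect) — 1 connected region. Overall, the cross-section is a single solid region. The nearest boundary edge runs (10.08, 4.50)→(11.94, 0.00); distance from the point to it = 0.49 mm. The point is inside the cross-section, 0.49 mm from the nearest boundary — within the 0.8 mm shell band (2 × 0.4).

shell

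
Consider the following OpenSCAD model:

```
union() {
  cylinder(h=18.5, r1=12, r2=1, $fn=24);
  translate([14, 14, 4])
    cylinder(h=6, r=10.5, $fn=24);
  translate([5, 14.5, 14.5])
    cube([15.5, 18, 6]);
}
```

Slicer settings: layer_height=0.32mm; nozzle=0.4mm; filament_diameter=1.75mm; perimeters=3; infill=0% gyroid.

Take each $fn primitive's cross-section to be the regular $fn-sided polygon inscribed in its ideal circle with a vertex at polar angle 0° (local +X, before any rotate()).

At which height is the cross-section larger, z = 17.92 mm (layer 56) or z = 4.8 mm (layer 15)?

Layer 56 (z = 17.92): the cone contributes a regular 24-gon of circumradius 1.345 (interpolated between r1=12 and r2=1 at t=0.969) (area = (24/2)·1.345²·sin(360°/24) = 5.62 mm²); the cylinder at (14, 14) is not intersected at this z (z outside [4, 10]); the cube at (5, 14.5) is present — its section is the full 15.5×18 rectangle (area 279.00 mm²); Taking the union: the 2 present regions are separate (no shared area or edge), so areas and boundary lengths simply add and each stays a separate island — area = 284.62 mm². So its area = 284.62 mm². Layer 15 (z = 4.8): the cone (r1=12→r2=1) has section circumradius 9.146 here — a regular 24-gon (area = (24/2)·9.146²·sin(360°/24) = 259.80 mm²); the r=10.5 cylinder at (14, 14) gives a regular 24-gon of circumradius 10.5 (constant along its height) (area = (24/2)·10.500²·sin(360°/24) = 342.42 mm²); the cube at (5, 14.5) is absent (z outside [14.5, 20.5]); Taking the union: the 2 present regions are separate (no shared area or edge), so areas and boundary lengths simply add and each stays a separate island — area = 602.21 mm². So its area = 602.21 mm². Layer 15 is larger (602.21 vs 284.62 mm²).

layer 15 (z = 4.8 mm)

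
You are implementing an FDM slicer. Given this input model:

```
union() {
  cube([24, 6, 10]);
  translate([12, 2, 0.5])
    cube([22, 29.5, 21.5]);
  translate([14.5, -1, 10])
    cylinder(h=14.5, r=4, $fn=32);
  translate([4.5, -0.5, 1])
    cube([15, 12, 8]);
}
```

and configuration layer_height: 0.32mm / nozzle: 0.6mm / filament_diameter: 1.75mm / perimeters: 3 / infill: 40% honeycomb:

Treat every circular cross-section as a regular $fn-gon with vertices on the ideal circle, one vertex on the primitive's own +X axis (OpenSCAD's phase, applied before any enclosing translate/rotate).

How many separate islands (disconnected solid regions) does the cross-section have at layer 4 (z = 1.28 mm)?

At z = 1.28 mm: the 24×6 cube contributes its full rectangle; the cube at (12, 2) (footprint 22×29.5) is included at this height; the cylinder at (14.5, -1) is not intersected at this z (z outside [10, 24.5]); the 15×12 cube at (4.5, -0.5) contributes its full rectangle; Combining (union): the regions partially overlap (shared area 179.25 mm²), so overlapping operands fuse into one piece — 1 connected region. Overall, the cross-section is a single solid region. Island count = 1.

1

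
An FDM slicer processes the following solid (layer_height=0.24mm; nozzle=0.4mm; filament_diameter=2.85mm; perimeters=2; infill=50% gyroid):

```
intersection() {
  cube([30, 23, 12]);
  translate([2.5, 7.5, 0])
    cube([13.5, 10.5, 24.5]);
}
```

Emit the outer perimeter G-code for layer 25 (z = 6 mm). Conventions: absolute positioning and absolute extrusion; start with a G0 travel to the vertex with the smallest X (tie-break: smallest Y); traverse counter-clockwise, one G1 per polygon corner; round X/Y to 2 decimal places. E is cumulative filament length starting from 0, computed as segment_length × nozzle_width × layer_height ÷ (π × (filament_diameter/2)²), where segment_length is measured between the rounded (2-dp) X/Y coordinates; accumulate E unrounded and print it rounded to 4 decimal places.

At z = 6 mm: the cube is present — its section is the full 30×23 rectangle; the cube at (2.5, 7.5) is present — its section is the full 13.5×10.5 rectangle; Keeping only the common overlap: the 13.5×10.5 cube at (2.5, 7.5) lies inside the 30×23 cube, so the common part is the 13.5×10.5 cube at (2.5, 7.5) itself — 1 connected region. The outline is a single polygon with 4 vertices. Extrusion per mm of travel: 0.4 × 0.24 / (π × 1.425²) = 0.015048. Accumulating E over each segment gives final E = 0.7223.

G0 X2.50 Y7.50 Z6.00
G1 X16.00 Y7.50 E0.2032
G1 X16.00 Y18.00 E0.3612
G1 X2.50 Y18.00 E0.5643
G1 X2.50 Y7.50 E0.7223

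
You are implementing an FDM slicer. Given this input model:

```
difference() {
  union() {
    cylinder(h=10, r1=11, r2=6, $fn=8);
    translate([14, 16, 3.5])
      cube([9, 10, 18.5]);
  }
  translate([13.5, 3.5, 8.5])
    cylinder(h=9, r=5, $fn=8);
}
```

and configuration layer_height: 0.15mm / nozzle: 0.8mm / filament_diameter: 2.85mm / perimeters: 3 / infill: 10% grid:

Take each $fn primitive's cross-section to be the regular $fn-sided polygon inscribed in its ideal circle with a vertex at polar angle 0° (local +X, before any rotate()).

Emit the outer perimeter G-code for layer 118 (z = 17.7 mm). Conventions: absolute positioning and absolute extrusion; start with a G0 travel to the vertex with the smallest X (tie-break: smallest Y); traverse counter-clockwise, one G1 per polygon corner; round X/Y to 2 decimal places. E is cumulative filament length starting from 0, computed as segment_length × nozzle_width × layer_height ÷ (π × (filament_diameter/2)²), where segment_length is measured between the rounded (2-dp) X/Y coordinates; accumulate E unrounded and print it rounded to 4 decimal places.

G0 X14.00 Y16.00 Z17.70
G1 X23.00 Y16.00 E0.1693
G1 X23.00 Y26.00 E0.3574
G1 X14.00 Y26.00 E0.5267
G1 X14.00 Y16.00 E0.7148

At z = 17.7 mm: the cone does not reach this height (z outside [0, 10]); the 9×10 cube at (14, 16) contributes its full rectangle; Taking the union: only the 9×10 cube at (14, 16) is present, so the union is just that shape — 1 connected region; the cylinder at (13.5, 3.5) is absent (z outside [8.5, 17.5]); Subtracting the remaining from the first: none of the subtracted shapes is present at this height, so the result so far is unchanged — 1 connected region. The outline is a single polygon with 4 vertices. Extrusion per mm of travel: 0.8 × 0.15 / (π × 1.425²) = 0.018811. Accumulating E over each segment gives final E = 0.7148.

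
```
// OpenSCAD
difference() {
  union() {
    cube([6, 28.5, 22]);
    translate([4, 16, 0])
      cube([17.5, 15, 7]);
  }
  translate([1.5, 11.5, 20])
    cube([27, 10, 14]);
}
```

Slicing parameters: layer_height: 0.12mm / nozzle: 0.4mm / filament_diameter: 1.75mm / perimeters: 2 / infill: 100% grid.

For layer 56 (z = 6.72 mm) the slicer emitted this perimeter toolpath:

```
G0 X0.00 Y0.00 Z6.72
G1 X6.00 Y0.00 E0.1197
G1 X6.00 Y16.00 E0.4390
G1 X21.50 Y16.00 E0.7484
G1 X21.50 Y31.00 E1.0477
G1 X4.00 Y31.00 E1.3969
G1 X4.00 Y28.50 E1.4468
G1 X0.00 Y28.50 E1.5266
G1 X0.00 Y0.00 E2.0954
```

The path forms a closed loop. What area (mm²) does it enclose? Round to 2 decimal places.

Apply the shoelace formula to the sequence of (X, Y) vertices; enclosed area = 408.50 mm².

408.50 mm²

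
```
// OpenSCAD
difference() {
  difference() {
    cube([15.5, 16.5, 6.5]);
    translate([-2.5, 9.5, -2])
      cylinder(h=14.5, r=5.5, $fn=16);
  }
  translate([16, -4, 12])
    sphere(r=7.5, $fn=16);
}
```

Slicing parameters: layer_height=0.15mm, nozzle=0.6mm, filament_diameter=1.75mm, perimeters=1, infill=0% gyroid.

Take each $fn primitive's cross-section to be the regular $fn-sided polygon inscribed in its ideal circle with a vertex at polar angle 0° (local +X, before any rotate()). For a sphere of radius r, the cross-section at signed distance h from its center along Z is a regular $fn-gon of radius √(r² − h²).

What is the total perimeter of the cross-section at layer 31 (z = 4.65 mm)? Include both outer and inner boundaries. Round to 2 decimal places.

At z = 4.65 mm: the cube (footprint 15.5×16.5) is included at this height (perimeter 64.00 mm); the r=5.5 cylinder at (-2.5, 9.5) contributes a regular 16-gon of circumradius 5.5 (perimeter = 2·16·5.500·sin(180°/16) = 34.34 mm); After the difference (first − rest): starting from the 15.5×16.5 cube, the r=5.5 cylinder at (-2.5, 9.5) partially overlaps it — only the 20.12 mm² overlap (of its 92.61 mm²) is removed, clipping the outline — boundary = 66.29 mm; the sphere at (16, -4): section is a regular 16-gon, circumradius = √(r²−h²) = √(7.5²−7.35²) = 1.492 (perimeter = 2·16·1.492·sin(180°/16) = 9.32 mm); After the difference (first − rest): starting from that combined region, the r=7.5 sphere at (16, -4) misses the remaining region (no effect) — boundary = 66.29 mm. Overall, the cross-section is a single solid region. Total boundary length (outer) = 66.29 mm.

66.29 mm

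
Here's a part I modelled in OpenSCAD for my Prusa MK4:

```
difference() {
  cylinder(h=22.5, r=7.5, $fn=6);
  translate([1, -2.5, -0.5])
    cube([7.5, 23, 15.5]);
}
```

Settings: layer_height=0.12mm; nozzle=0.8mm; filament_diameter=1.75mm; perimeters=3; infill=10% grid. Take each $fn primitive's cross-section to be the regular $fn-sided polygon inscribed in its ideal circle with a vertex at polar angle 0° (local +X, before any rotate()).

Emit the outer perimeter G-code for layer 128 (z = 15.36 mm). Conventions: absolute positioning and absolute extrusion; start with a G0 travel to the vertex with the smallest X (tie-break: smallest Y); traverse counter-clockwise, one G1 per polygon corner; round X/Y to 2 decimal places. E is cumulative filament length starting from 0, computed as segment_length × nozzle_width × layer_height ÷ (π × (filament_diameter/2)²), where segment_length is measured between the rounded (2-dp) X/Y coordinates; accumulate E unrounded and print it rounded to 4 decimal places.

At z = 15.36 mm: the r=7.5 cylinder gives a regular 6-gon of circumradius 7.5 (constant along its height); the cube at (1, -2.5) is not intersected at this z (z outside [-0.5, 15]); Subtracting the remaining from the first: none of the subtracted shapes is present at this height, so the r=7.5 cylinder is unchanged — 1 connected region. The outline is a single polygon with 6 vertices. Extrusion per mm of travel: 0.8 × 0.12 / (π × 0.875²) = 0.039912. Accumulating E over each segment gives final E = 1.7967.

G0 X-7.50 Y0.00 Z15.36
G1 X-3.75 Y-6.50 E0.2995
G1 X3.75 Y-6.50 E0.5988
G1 X7.50 Y0.00 E0.8984
G1 X3.75 Y6.50 E1.1979
G1 X-3.75 Y6.50 E1.4972
G1 X-7.50 Y0.00 E1.7967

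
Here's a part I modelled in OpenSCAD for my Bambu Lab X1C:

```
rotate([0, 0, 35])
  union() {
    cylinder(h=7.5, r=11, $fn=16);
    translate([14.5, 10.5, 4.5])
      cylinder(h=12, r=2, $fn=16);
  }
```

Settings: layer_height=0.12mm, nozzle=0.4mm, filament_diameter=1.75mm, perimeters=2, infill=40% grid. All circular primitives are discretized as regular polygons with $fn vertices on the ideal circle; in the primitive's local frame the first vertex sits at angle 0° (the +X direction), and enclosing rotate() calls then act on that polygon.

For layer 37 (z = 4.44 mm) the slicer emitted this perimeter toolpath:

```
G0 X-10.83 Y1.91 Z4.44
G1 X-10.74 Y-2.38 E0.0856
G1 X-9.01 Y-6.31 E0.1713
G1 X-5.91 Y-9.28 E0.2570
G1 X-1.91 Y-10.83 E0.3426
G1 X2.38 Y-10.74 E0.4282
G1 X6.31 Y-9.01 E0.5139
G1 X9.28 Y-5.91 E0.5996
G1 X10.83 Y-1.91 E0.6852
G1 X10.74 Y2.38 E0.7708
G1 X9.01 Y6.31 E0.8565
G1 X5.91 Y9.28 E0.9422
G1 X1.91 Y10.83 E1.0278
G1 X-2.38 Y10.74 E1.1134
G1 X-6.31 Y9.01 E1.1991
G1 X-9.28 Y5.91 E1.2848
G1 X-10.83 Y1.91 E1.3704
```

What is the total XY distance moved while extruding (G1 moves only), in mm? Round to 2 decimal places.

68.67 mm

Sum the Euclidean lengths of each G1 segment: total = 68.67 mm.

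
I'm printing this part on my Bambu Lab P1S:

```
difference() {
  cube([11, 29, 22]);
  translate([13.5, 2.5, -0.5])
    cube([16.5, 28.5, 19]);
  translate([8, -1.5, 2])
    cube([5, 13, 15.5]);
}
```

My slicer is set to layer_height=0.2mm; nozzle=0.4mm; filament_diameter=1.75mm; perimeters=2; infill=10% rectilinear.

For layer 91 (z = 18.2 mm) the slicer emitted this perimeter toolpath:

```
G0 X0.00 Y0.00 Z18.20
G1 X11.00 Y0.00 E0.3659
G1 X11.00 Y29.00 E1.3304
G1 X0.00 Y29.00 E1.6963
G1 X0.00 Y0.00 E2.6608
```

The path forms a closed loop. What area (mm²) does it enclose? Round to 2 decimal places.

Apply the shoelace formula to the sequence of (X, Y) vertices; enclosed area = 319.00 mm².

319.00 mm²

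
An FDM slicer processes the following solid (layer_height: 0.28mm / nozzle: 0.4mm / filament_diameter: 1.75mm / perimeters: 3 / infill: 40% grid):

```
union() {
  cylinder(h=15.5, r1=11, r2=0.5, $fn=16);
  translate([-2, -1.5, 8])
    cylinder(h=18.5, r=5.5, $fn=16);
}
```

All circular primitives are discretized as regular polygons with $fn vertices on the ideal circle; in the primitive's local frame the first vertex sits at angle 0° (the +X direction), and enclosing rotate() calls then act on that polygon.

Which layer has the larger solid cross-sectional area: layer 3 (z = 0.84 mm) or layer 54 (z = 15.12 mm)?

Layer 3 (z = 0.84): the cone: at t=0.054 of its height the radius interpolates to r₁+(r₂−r₁)t = 10.431, giving a regular 16-gon of that circumradius (area = (16/2)·10.431²·sin(360°/16) = 333.10 mm²); the cylinder at (-2, -1.5) does not reach this height (z outside [8, 26.5]); Taking the union: only the cone is present, so the union is just that shape — area = 333.10 mm². So its area = 333.10 mm². Layer 54 (z = 15.12): the cone contributes a regular 16-gon of circumradius 0.757 (interpolated between r1=11 and r2=0.5 at t=0.975) (area = (16/2)·0.757²·sin(360°/16) = 1.76 mm²); the cylinder at (-2, -1.5): section is a regular 16-gon, circumradius r=5.5 (area = (16/2)·5.500²·sin(360°/16) = 92.61 mm²); Combining (union): the cone lies entirely inside the r=5.5 cylinder at (-2, -1.5), so the union is just the r=5.5 cylinder at (-2, -1.5) — area = 92.61 mm². So its area = 92.61 mm². Layer 3 is larger (333.10 vs 92.61 mm²).

layer 3 (z = 0.84 mm)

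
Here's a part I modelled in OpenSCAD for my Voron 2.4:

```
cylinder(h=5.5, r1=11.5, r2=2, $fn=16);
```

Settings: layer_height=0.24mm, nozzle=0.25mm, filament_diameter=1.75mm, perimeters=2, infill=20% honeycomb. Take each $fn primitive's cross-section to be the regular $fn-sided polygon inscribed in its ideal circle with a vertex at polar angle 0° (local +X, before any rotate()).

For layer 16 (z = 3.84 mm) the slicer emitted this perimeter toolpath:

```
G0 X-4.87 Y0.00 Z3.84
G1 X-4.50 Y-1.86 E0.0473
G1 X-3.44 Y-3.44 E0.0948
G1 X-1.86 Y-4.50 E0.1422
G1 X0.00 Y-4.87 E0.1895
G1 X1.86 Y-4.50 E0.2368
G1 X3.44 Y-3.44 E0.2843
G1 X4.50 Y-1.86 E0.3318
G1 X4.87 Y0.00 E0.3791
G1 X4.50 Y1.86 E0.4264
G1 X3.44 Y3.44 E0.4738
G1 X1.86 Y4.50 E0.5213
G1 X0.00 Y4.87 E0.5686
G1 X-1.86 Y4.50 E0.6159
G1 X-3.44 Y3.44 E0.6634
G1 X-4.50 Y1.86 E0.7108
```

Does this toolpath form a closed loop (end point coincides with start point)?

Start point (G0): (-4.87, 0.00). End point (last G1): the path does not return to the start — open.

no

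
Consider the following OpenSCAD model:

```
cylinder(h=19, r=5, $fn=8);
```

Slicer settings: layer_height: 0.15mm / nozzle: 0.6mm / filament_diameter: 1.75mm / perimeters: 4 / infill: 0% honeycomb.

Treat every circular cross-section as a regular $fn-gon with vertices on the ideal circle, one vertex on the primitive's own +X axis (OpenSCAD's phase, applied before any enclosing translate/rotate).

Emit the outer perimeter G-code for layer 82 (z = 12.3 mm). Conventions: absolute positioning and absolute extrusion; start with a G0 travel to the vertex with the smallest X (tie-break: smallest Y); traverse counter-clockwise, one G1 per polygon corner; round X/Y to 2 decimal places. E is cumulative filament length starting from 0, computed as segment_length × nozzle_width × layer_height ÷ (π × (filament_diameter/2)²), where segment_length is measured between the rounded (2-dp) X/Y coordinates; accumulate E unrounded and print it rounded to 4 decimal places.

G0 X-5.00 Y0.00 Z12.30
G1 X-3.54 Y-3.54 E0.1433
G1 X0.00 Y-5.00 E0.2866
G1 X3.54 Y-3.54 E0.4298
G1 X5.00 Y0.00 E0.5731
G1 X3.54 Y3.54 E0.7164
G1 X0.00 Y5.00 E0.8597
G1 X-3.54 Y3.54 E1.0030
G1 X-5.00 Y0.00 E1.1463

At z = 12.3 mm: the r=5 cylinder contributes a regular 8-gon of circumradius 5. The outline is a single polygon with 8 vertices. Extrusion per mm of travel: 0.6 × 0.15 / (π × 0.875²) = 0.037418. Accumulating E over each segment gives final E = 1.1463.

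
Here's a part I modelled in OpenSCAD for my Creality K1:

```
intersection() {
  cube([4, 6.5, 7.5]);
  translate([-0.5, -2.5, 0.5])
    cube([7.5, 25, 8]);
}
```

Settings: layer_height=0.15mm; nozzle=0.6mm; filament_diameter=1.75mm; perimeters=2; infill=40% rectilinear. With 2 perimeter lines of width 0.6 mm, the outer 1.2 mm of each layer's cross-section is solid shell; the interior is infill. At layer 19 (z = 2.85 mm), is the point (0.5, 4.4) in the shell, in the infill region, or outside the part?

shell

At z = 2.85 mm: the cube (footprint 4×6.5) is included at this height; the cube at (-0.5, -2.5) is present — its section is the full 7.5×25 rectangle; Keeping only the common overlap: the 4×6.5 cube lies inside the 7.5×25 cube at (-0.5, -2.5), so it is kept whole — 1 connected region. Overall, the cross-section is a single solid region. The nearest boundary edge runs (0.00, 0.00)→(0.00, 6.50); distance from the point to it = 0.50 mm. The point is inside the cross-section, 0.50 mm from the nearest boundary — within the 1.2 mm shell band (2 × 0.6).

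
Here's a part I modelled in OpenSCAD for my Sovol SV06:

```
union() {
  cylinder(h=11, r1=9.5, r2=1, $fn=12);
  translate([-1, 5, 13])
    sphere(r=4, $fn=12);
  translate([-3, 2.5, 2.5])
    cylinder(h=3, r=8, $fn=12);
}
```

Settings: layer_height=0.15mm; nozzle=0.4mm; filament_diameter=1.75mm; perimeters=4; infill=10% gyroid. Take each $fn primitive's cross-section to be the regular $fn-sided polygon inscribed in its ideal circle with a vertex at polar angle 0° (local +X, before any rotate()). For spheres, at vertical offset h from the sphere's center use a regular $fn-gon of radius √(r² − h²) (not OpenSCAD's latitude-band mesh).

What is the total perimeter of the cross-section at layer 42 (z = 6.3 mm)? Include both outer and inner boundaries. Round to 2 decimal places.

At z = 6.3 mm: the cone (r1=9.5→r2=1) has section circumradius 4.632 here — a regular 12-gon (perimeter = 2·12·4.632·sin(180°/12) = 28.77 mm); the sphere at (-1, 5) is absent (|z−center|=6.700 > r=4); the cylinder at (-3, 2.5) is absent (z outside [2.5, 5.5]); Merging all regions: only the cone is present, so the union is just that shape — boundary = 28.77 mm. Overall, the cross-section is a single solid region. Total boundary length (outer) = 28.77 mm.

28.77 mm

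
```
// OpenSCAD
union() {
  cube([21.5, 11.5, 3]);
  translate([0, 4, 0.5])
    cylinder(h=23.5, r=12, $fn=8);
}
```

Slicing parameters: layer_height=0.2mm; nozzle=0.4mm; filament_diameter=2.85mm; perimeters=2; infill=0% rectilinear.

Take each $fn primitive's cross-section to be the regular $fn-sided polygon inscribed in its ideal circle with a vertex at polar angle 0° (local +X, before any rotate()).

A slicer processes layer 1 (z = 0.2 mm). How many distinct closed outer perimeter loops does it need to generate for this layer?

1

At z = 0.2 mm: the cube is present — its section is the full 21.5×11.5 rectangle; the cylinder at (0, 4) is absent (z outside [0.5, 24]); Merging all regions: only the 21.5×11.5 cube is present, so the union is just that shape — 1 connected region. The result has 1 disconnected region.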